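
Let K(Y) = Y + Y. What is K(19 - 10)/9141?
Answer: 6/3047 ≈ 0.0019692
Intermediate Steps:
K(Y) = 2*Y
K(19 - 10)/9141 = (2*(19 - 10))/9141 = (2*9)*(1/9141) = 18*(1/9141) = 6/3047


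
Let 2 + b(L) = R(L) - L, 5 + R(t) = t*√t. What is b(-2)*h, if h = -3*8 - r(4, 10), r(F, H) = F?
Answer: 140 + 56*I*√2 ≈ 140.0 + 79.196*I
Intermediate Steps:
R(t) = -5 + t^(3/2) (R(t) = -5 + t*√t = -5 + t^(3/2))
h = -28 (h = -3*8 - 1*4 = -24 - 4 = -28)
b(L) = -7 + L^(3/2) - L (b(L) = -2 + ((-5 + L^(3/2)) - L) = -2 + (-5 + L^(3/2) - L) = -7 + L^(3/2) - L)
b(-2)*h = (-7 + (-2)^(3/2) - 1*(-2))*(-28) = (-7 - 2*I*√2 + 2)*(-28) = (-5 - 2*I*√2)*(-28) = 140 + 56*I*√2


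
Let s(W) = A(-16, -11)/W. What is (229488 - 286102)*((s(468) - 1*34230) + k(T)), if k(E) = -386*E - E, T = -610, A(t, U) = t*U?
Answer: -1336957952936/117 ≈ -1.1427e+10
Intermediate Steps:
A(t, U) = U*t
s(W) = 176/W (s(W) = (-11*(-16))/W = 176/W)
k(E) = -387*E
(229488 - 286102)*((s(468) - 1*34230) + k(T)) = (229488 - 286102)*((176/468 - 1*34230) - 387*(-610)) = -56614*((176*(1/468) - 34230) + 236070) = -56614*((44/117 - 34230) + 236070) = -56614*(-4004866/117 + 236070) = -56614*23615324/117 = -1336957952936/117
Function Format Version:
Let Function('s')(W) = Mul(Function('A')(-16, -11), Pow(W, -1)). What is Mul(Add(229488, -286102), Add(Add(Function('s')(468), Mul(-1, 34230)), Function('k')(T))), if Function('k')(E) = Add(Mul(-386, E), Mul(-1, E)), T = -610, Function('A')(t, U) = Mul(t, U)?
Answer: Rational(-1336957952936, 117) ≈ -1.1427e+10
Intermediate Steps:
Function('A')(t, U) = Mul(U, t)
Function('s')(W) = Mul(176, Pow(W, -1)) (Function('s')(W) = Mul(Mul(-11, -16), Pow(W, -1)) = Mul(176, Pow(W, -1)))
Function('k')(E) = Mul(-387, E)
Mul(Add(229488, -286102), Add(Add(Function('s')(468), Mul(-1, 34230)), Function('k')(T))) = Mul(Add(229488, -286102), Add(Add(Mul(176, Pow(468, -1)), Mul(-1, 34230)), Mul(-387, -610))) = Mul(-56614, Add(Add(Mul(176, Rational(1, 468)), -34230), 236070)) = Mul(-56614, Add(Add(Rational(44, 117), -34230), 236070)) = Mul(-56614, Add(Rational(-4004866, 117), 236070)) = Mul(-56614, Rational(23615324, 117)) = Rational(-1336957952936, 117)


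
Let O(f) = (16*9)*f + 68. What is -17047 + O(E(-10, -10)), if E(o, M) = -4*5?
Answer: -19859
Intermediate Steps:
E(o, M) = -20
O(f) = 68 + 144*f (O(f) = 144*f + 68 = 68 + 144*f)
-17047 + O(E(-10, -10)) = -17047 + (68 + 144*(-20)) = -17047 + (68 - 2880) = -17047 - 2812 = -19859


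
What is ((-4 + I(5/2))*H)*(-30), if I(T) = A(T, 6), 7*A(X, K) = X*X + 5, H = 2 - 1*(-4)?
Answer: 3015/7 ≈ 430.71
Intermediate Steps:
H = 6 (H = 2 + 4 = 6)
A(X, K) = 5/7 + X**2/7 (A(X, K) = (X*X + 5)/7 = (X**2 + 5)/7 = (5 + X**2)/7 = 5/7 + X**2/7)
I(T) = 5/7 + T**2/7
((-4 + I(5/2))*H)*(-30) = ((-4 + (5/7 + (5/2)**2/7))*6)*(-30) = ((-4 + (5/7 + (1/7)*(25/4)))*6)*(-30) = ((-4 + (5/7 + 25/28))*6)*(-30) = ((-4 + 45/28)*6)*(-30) = -67/28*6*(-30) = -201/14*(-30) = 3015/7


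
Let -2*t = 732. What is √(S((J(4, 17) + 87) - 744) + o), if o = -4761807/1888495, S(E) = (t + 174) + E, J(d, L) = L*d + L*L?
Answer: I*√1763668024302765/1888495 ≈ 22.238*I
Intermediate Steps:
t = -366 (t = -½*732 = -366)
J(d, L) = L² + L*d (J(d, L) = L*d + L² = L² + L*d)
S(E) = -192 + E (S(E) = (-366 + 174) + E = -192 + E)
o = -4761807/1888495 (o = -4761807*1/1888495 = -4761807/1888495 ≈ -2.5215)
√(S((J(4, 17) + 87) - 744) + o) = √((-192 + ((17*(17 + 4) + 87) - 744)) - 4761807/1888495) = √((-192 + ((17*21 + 87) - 744)) - 4761807/1888495) = √((-192 + ((357 + 87) - 744)) - 4761807/1888495) = √((-192 + (444 - 744)) - 4761807/1888495) = √((-192 - 300) - 4761807/1888495) = √(-492 - 4761807/1888495) = √(-933901347/1888495) = I*√1763668024302765/1888495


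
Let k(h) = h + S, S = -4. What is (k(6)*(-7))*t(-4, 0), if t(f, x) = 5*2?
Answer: -140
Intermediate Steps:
t(f, x) = 10
k(h) = -4 + h (k(h) = h - 4 = -4 + h)
(k(6)*(-7))*t(-4, 0) = ((-4 + 6)*(-7))*10 = (2*(-7))*10 = -14*10 = -140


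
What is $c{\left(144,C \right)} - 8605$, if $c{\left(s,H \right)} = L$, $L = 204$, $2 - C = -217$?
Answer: $-8401$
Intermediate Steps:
$C = 219$ ($C = 2 - -217 = 2 + 217 = 219$)
$c{\left(s,H \right)} = 204$
$c{\left(144,C \right)} - 8605 = 204 - 8605 = -8401$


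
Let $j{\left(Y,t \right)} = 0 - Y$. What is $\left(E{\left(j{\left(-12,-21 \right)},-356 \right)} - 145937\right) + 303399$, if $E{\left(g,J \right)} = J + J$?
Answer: $156750$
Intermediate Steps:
$j{\left(Y,t \right)} = - Y$
$E{\left(g,J \right)} = 2 J$
$\left(E{\left(j{\left(-12,-21 \right)},-356 \right)} - 145937\right) + 303399 = \left(2 \left(-356\right) - 145937\right) + 303399 = \left(-712 - 145937\right) + 303399 = -146649 + 303399 = 156750$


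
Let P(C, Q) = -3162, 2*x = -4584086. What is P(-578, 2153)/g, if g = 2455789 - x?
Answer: -1581/2373916 ≈ -0.00066599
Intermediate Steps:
x = -2292043 (x = (1/2)*(-4584086) = -2292043)
g = 4747832 (g = 2455789 - 1*(-2292043) = 2455789 + 2292043 = 4747832)
P(-578, 2153)/g = -3162/4747832 = -3162*1/4747832 = -1581/2373916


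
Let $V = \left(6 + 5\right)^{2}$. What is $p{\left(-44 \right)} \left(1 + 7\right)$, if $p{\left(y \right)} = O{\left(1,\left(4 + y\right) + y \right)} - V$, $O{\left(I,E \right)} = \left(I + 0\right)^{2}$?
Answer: $-960$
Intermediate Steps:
$O{\left(I,E \right)} = I^{2}$
$V = 121$ ($V = 11^{2} = 121$)
$p{\left(y \right)} = -120$ ($p{\left(y \right)} = 1^{2} - 121 = 1 - 121 = -120$)
$p{\left(-44 \right)} \left(1 + 7\right) = - 120 \left(1 + 7\right) = \left(-120\right) 8 = -960$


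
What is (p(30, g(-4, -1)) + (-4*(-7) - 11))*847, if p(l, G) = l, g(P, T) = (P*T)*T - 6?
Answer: 39809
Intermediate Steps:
g(P, T) = -6 + P*T² (g(P, T) = P*T² - 6 = -6 + P*T²)
(p(30, g(-4, -1)) + (-4*(-7) - 11))*847 = (30 + (-4*(-7) - 11))*847 = (30 + (28 - 11))*847 = (30 + 17)*847 = 47*847 = 39809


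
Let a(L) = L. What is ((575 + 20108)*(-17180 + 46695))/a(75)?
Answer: 122091749/15 ≈ 8.1394e+6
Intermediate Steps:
((575 + 20108)*(-17180 + 46695))/a(75) = ((575 + 20108)*(-17180 + 46695))/75 = (20683*29515)*(1/75) = 610458745*(1/75) = 122091749/15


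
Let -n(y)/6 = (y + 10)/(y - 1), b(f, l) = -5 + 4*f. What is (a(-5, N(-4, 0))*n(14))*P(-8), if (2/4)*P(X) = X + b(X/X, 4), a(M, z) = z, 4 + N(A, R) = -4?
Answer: -20736/13 ≈ -1595.1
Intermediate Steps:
N(A, R) = -8 (N(A, R) = -4 - 4 = -8)
n(y) = -6*(10 + y)/(-1 + y) (n(y) = -6*(y + 10)/(y - 1) = -6*(10 + y)/(-1 + y))
P(X) = -2 + 2*X (P(X) = 2*(X + (-5 + 4*(X/X))) = 2*(X + (-5 + 4*1)) = 2*(X + (-5 + 4)) = 2*(X - 1) = 2*(-1 + X) = -2 + 2*X)
(a(-5, N(-4, 0))*n(14))*P(-8) = (-48*(-10 - 1*14)/(-1 + 14))*(-2 + 2*(-8)) = (-48*(-10 - 14)/13)*(-2 - 16) = -48*(-24)/13*(-18) = -8*(-144/13)*(-18) = (1152/13)*(-18) = -20736/13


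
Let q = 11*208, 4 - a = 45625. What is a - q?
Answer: -47909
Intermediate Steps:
a = -45621 (a = 4 - 1*45625 = 4 - 45625 = -45621)
q = 2288
a - q = -45621 - 1*2288 = -45621 - 2288 = -47909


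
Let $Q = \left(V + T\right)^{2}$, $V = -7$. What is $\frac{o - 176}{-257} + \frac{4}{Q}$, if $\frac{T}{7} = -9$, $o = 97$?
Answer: $\frac{97032}{314825} \approx 0.30821$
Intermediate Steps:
$T = -63$ ($T = 7 \left(-9\right) = -63$)
$Q = 4900$ ($Q = \left(-7 - 63\right)^{2} = \left(-70\right)^{2} = 4900$)
$\frac{o - 176}{-257} + \frac{4}{Q} = \frac{97 - 176}{-257} + \frac{4}{4900} = \left(-79\right) \left(- \frac{1}{257}\right) + 4 \cdot \frac{1}{4900} = \frac{79}{257} + \frac{1}{1225} = \frac{97032}{314825}$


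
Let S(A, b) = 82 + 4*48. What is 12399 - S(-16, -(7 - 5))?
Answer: 12125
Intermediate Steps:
S(A, b) = 274 (S(A, b) = 82 + 192 = 274)
12399 - S(-16, -(7 - 5)) = 12399 - 1*274 = 12399 - 274 = 12125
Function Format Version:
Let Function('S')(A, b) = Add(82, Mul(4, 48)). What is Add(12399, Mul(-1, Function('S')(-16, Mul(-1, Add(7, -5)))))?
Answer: 12125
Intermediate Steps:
Function('S')(A, b) = 274 (Function('S')(A, b) = Add(82, 192) = 274)
Add(12399, Mul(-1, Function('S')(-16, Mul(-1, Add(7, -5))))) = Add(12399, Mul(-1, 274)) = Add(12399, -274) = 12125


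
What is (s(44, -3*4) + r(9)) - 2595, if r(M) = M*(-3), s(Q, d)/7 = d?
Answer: -2706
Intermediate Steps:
s(Q, d) = 7*d
r(M) = -3*M
(s(44, -3*4) + r(9)) - 2595 = (7*(-3*4) - 3*9) - 2595 = (7*(-12) - 27) - 2595 = (-84 - 27) - 2595 = -111 - 2595 = -2706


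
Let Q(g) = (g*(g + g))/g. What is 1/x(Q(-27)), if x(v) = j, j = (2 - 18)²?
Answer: 1/256 ≈ 0.0039063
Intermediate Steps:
Q(g) = 2*g (Q(g) = (g*(2*g))/g = (2*g²)/g = 2*g)
j = 256 (j = (-16)² = 256)
x(v) = 256
1/x(Q(-27)) = 1/256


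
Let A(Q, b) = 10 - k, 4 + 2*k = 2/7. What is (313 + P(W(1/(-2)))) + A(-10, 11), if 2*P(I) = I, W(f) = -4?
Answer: 2260/7 ≈ 322.86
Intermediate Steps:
k = -13/7 (k = -2 + (2/7)/2 = -2 + (2*(1/7))/2 = -2 + (1/2)*(2/7) = -2 + 1/7 = -13/7 ≈ -1.8571)
A(Q, b) = 83/7 (A(Q, b) = 10 - 1*(-13/7) = 10 + 13/7 = 83/7)
P(I) = I/2
(313 + P(W(1/(-2)))) + A(-10, 11) = (313 + (1/2)*(-4)) + 83/7 = (313 - 2) + 83/7 = 311 + 83/7 = 2260/7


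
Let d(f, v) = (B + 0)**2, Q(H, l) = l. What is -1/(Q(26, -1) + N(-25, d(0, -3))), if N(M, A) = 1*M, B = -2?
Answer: 1/26 ≈ 0.038462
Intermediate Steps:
d(f, v) = 4 (d(f, v) = (-2 + 0)**2 = (-2)**2 = 4)
N(M, A) = M
-1/(Q(26, -1) + N(-25, d(0, -3))) = -1/(-1 - 25) = -1/(-26) = -1*(-1/26) = 1/26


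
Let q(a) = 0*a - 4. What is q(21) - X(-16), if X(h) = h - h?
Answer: -4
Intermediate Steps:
X(h) = 0
q(a) = -4 (q(a) = 0 - 4 = -4)
q(21) - X(-16) = -4 - 1*0 = -4 + 0 = -4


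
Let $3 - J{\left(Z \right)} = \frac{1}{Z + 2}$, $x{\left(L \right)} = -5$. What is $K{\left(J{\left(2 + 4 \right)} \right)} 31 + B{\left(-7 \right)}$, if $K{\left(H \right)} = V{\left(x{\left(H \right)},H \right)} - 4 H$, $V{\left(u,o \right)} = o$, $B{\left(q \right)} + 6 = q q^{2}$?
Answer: $- \frac{4931}{8} \approx -616.38$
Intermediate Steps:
$B{\left(q \right)} = -6 + q^{3}$ ($B{\left(q \right)} = -6 + q q^{2} = -6 + q^{3}$)
$J{\left(Z \right)} = 3 - \frac{1}{2 + Z}$ ($J{\left(Z \right)} = 3 - \frac{1}{Z + 2} = 3 - \frac{1}{2 + Z}$)
$K{\left(H \right)} = - 3 H$ ($K{\left(H \right)} = H - 4 H = - 3 H$)
$K{\left(J{\left(2 + 4 \right)} \right)} 31 + B{\left(-7 \right)} = - 3 \frac{5 + 3 \left(2 + 4\right)}{2 + \left(2 + 4\right)} 31 + \left(-6 + \left(-7\right)^{3}\right) = - 3 \frac{5 + 3 \cdot 6}{2 + 6} \cdot 31 - 349 = - 3 \frac{5 + 18}{8} \cdot 31 - 349 = - 3 \cdot \frac{1}{8} \cdot 23 \cdot 31 - 349 = \left(-3\right) \frac{23}{8} \cdot 31 - 349 = \left(- \frac{69}{8}\right) 31 - 349 = - \frac{2139}{8} - 349 = - \frac{4931}{8}$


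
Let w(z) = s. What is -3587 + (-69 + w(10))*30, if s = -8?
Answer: -5897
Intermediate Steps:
w(z) = -8
-3587 + (-69 + w(10))*30 = -3587 + (-69 - 8)*30 = -3587 - 77*30 = -3587 - 2310 = -5897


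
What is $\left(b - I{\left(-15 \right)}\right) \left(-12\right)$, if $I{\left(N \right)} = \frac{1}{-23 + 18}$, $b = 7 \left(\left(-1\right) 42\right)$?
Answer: $\frac{17628}{5} \approx 3525.6$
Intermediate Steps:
$b = -294$ ($b = 7 \left(-42\right) = -294$)
$I{\left(N \right)} = - \frac{1}{5}$ ($I{\left(N \right)} = \frac{1}{-5} = - \frac{1}{5}$)
$\left(b - I{\left(-15 \right)}\right) \left(-12\right) = \left(-294 - - \frac{1}{5}\right) \left(-12\right) = \left(-294 + \frac{1}{5}\right) \left(-12\right) = \left(- \frac{1469}{5}\right) \left(-12\right) = \frac{17628}{5}$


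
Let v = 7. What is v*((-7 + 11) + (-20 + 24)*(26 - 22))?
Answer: 140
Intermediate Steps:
v*((-7 + 11) + (-20 + 24)*(26 - 22)) = 7*((-7 + 11) + (-20 + 24)*(26 - 22)) = 7*(4 + 4*4) = 7*(4 + 16) = 7*20 = 140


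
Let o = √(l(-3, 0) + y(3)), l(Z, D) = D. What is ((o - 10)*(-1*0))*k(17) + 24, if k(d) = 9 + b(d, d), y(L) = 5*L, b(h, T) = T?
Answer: 24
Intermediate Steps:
o = √15 (o = √(0 + 5*3) = √(0 + 15) = √15 ≈ 3.8730)
k(d) = 9 + d
((o - 10)*(-1*0))*k(17) + 24 = ((√15 - 10)*(-1*0))*(9 + 17) + 24 = ((-10 + √15)*0)*26 + 24 = 0*26 + 24 = 0 + 24 = 24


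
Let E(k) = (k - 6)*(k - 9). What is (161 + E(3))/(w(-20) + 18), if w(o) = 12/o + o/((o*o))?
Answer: 3580/347 ≈ 10.317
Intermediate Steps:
w(o) = 13/o (w(o) = 12/o + o/(o²) = 12/o + o/o² = 12/o + 1/o = 13/o)
E(k) = (-9 + k)*(-6 + k) (E(k) = (-6 + k)*(-9 + k) = (-9 + k)*(-6 + k))
(161 + E(3))/(w(-20) + 18) = (161 + (54 + 3² - 15*3))/(13/(-20) + 18) = (161 + (54 + 9 - 45))/(13*(-1/20) + 18) = (161 + 18)/(-13/20 + 18) = 179/(347/20) = 179*(20/347) = 3580/347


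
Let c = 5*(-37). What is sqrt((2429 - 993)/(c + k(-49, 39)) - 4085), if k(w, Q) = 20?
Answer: I*sqrt(111451065)/165 ≈ 63.982*I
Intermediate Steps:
c = -185
sqrt((2429 - 993)/(c + k(-49, 39)) - 4085) = sqrt((2429 - 993)/(-185 + 20) - 4085) = sqrt(1436/(-165) - 4085) = sqrt(1436*(-1/165) - 4085) = sqrt(-1436/165 - 4085) = sqrt(-675461/165) = I*sqrt(111451065)/165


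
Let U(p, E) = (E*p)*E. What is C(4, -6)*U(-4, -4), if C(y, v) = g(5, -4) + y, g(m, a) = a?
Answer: 0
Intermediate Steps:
U(p, E) = p*E²
C(y, v) = -4 + y
C(4, -6)*U(-4, -4) = (-4 + 4)*(-4*(-4)²) = 0*(-4*16) = 0*(-64) = 0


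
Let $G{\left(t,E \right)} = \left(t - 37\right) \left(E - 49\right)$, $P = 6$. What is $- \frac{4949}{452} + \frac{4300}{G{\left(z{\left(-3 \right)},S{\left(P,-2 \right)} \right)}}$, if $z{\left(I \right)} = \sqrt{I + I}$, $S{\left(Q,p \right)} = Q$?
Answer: $- \frac{205299}{24860} + \frac{4 i \sqrt{6}}{55} \approx -8.2582 + 0.17814 i$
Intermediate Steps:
$z{\left(I \right)} = \sqrt{2} \sqrt{I}$ ($z{\left(I \right)} = \sqrt{2 I} = \sqrt{2} \sqrt{I}$)
$G{\left(t,E \right)} = \left(-49 + E\right) \left(-37 + t\right)$ ($G{\left(t,E \right)} = \left(-37 + t\right) \left(-49 + E\right) = \left(-49 + E\right) \left(-37 + t\right)$)
$- \frac{4949}{452} + \frac{4300}{G{\left(z{\left(-3 \right)},S{\left(P,-2 \right)} \right)}} = - \frac{4949}{452} + \frac{4300}{1813 - 49 \sqrt{2} \sqrt{-3} - 222 + 6 \sqrt{2} \sqrt{-3}} = \left(-4949\right) \frac{1}{452} + \frac{4300}{1813 - 49 \sqrt{2} i \sqrt{3} - 222 + 6 \sqrt{2} i \sqrt{3}} = - \frac{4949}{452} + \frac{4300}{1813 - 49 i \sqrt{6} - 222 + 6 i \sqrt{6}} = - \frac{4949}{452} + \frac{4300}{1591 - 43 i \sqrt{6}}$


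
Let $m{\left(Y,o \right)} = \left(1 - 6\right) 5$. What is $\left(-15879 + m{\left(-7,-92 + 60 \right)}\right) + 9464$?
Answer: $-6440$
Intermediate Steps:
$m{\left(Y,o \right)} = -25$ ($m{\left(Y,o \right)} = \left(-5\right) 5 = -25$)
$\left(-15879 + m{\left(-7,-92 + 60 \right)}\right) + 9464 = \left(-15879 - 25\right) + 9464 = -15904 + 9464 = -6440$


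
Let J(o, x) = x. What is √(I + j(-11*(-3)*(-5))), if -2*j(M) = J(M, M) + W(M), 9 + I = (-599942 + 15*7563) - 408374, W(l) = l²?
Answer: I*√908410 ≈ 953.11*I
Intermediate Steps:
I = -894880 (I = -9 + ((-599942 + 15*7563) - 408374) = -9 + ((-599942 + 113445) - 408374) = -9 + (-486497 - 408374) = -9 - 894871 = -894880)
j(M) = -M/2 - M²/2 (j(M) = -(M + M²)/2 = -M/2 - M²/2)
√(I + j(-11*(-3)*(-5))) = √(-894880 + (-11*(-3)*(-5))*(-1 - (-11*(-3))*(-5))/2) = √(-894880 + (33*(-5))*(-1 - 33*(-5))/2) = √(-894880 + (½)*(-165)*(-1 - 1*(-165))) = √(-894880 + (½)*(-165)*(-1 + 165)) = √(-894880 + (½)*(-165)*164) = √(-894880 - 13530) = √(-908410) = I*√908410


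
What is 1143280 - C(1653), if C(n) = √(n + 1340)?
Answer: 1143280 - √2993 ≈ 1.1432e+6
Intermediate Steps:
C(n) = √(1340 + n)
1143280 - C(1653) = 1143280 - √(1340 + 1653) = 1143280 - √2993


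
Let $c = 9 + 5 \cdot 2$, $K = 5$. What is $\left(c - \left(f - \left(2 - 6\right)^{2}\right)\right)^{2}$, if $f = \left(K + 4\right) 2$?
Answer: $289$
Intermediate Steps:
$f = 18$ ($f = \left(5 + 4\right) 2 = 9 \cdot 2 = 18$)
$c = 19$ ($c = 9 + 10 = 19$)
$\left(c - \left(f - \left(2 - 6\right)^{2}\right)\right)^{2} = \left(19 + \left(\left(2 - 6\right)^{2} - 18\right)\right)^{2} = \left(19 - \left(18 - \left(-4\right)^{2}\right)\right)^{2} = \left(19 + \left(16 - 18\right)\right)^{2} = \left(19 - 2\right)^{2} = 17^{2} = 289$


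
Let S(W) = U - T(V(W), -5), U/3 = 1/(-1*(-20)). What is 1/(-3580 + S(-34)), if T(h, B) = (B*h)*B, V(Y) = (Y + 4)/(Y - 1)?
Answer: -140/504179 ≈ -0.00027768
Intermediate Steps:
V(Y) = (4 + Y)/(-1 + Y)
T(h, B) = h*B**2
U = 3/20 (U = 3*(1/(-1*(-20))) = 3*(-1*(-1/20)) = 3*(1/20) = 3/20 ≈ 0.15000)
S(W) = 3/20 - 25*(4 + W)/(-1 + W) (S(W) = 3/20 - (4 + W)/(-1 + W)*(-5)**2 = 3/20 - (4 + W)/(-1 + W)*25 = 3/20 - 25*(4 + W)/(-1 + W))
1/(-3580 + S(-34)) = 1/(-3580 + (-2003 - 497*(-34))/(20*(-1 - 34))) = 1/(-3580 + (1/20)*(-2003 + 16898)/(-35)) = 1/(-3580 + (1/20)*(-1/35)*14895) = 1/(-3580 - 2979/140) = 1/(-504179/140) = -140/504179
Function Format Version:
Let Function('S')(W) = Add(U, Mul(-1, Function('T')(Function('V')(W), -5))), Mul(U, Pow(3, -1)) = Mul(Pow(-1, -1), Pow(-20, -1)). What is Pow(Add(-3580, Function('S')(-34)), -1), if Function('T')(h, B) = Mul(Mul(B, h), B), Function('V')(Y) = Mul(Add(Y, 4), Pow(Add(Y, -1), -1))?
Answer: Rational(-140, 504179) ≈ -0.00027768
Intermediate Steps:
Function('V')(Y) = Mul(Pow(Add(-1, Y), -1), Add(4, Y)) (Function('V')(Y) = Mul(Add(4, Y), Pow(Add(-1, Y), -1)) = Mul(Pow(Add(-1, Y), -1), Add(4, Y)))
Function('T')(h, B) = Mul(h, Pow(B, 2))
U = Rational(3, 20) (U = Mul(3, Mul(Pow(-1, -1), Pow(-20, -1))) = Mul(3, Mul(-1, Rational(-1, 20))) = Mul(3, Rational(1, 20)) = Rational(3, 20) ≈ 0.15000)
Function('S')(W) = Add(Rational(3, 20), Mul(-25, Pow(Add(-1, W), -1), Add(4, W))) (Function('S')(W) = Add(Rational(3, 20), Mul(-1, Mul(Mul(Pow(Add(-1, W), -1), Add(4, W)), Pow(-5, 2)))) = Add(Rational(3, 20), Mul(-1, Mul(Mul(Pow(Add(-1, W), -1), Add(4, W)), 25))) = Add(Rational(3, 20), Mul(-1, Mul(25, Pow(Add(-1, W), -1), Add(4, W)))) = Add(Rational(3, 20), Mul(-25, Pow(Add(-1, W), -1), Add(4, W))))
Pow(Add(-3580, Function('S')(-34)), -1) = Pow(Add(-3580, Mul(Rational(1, 20), Pow(Add(-1, -34), -1), Add(-2003, Mul(-497, -34)))), -1) = Pow(Add(-3580, Mul(Rational(1, 20), Pow(-35, -1), Add(-2003, 16898))), -1) = Pow(Add(-3580, Mul(Rational(1, 20), Rational(-1, 35), 14895)), -1) = Pow(Add(-3580, Rational(-2979, 140)), -1) = Pow(Rational(-504179, 140), -1) = Rational(-140, 504179)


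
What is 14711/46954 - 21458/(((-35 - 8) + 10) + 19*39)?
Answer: -124640443/4155429 ≈ -29.995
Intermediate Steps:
14711/46954 - 21458/(((-35 - 8) + 10) + 19*39) = 14711*(1/46954) - 21458/((-43 + 10) + 741) = 14711/46954 - 21458/(-33 + 741) = 14711/46954 - 21458/708 = 14711/46954 - 21458*1/708 = 14711/46954 - 10729/354 = -124640443/4155429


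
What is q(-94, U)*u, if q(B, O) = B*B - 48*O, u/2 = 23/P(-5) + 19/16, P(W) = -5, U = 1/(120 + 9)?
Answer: -25930359/430 ≈ -60303.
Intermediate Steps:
U = 1/129 ≈ 0.0077519
u = -273/40 (u = 2*(23/(-5) + 19/16) = 2*(23*(-⅕) + 19*(1/16)) = 2*(-23/5 + 19/16) = 2*(-273/80) = -273/40 ≈ -6.8250)
q(B, O) = B² - 48*O
q(-94, U)*u = ((-94)² - 48*1/129)*(-273/40) = (8836 - 16/43)*(-273/40) = (379932/43)*(-273/40) = -25930359/430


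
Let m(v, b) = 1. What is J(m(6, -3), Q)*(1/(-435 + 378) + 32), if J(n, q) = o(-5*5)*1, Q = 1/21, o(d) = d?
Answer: -45575/57 ≈ -799.56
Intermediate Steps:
Q = 1/21 ≈ 0.047619
J(n, q) = -25 (J(n, q) = -5*5*1 = -25*1 = -25)
J(m(6, -3), Q)*(1/(-435 + 378) + 32) = -25*(1/(-435 + 378) + 32) = -25*(1/(-57) + 32) = -25*(-1/57 + 32) = -25*1823/57 = -45575/57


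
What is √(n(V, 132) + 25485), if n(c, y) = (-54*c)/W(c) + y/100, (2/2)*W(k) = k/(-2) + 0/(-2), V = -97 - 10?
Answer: √639858/5 ≈ 159.98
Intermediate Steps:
V = -107
W(k) = -k/2 (W(k) = k/(-2) + 0/(-2) = k*(-½) + 0*(-½) = -k/2 + 0 = -k/2)
n(c, y) = 108 + y/100 (n(c, y) = (-54*c)/((-c/2)) + y/100 = (-54*c)*(-2/c) + y*(1/100) = 108 + y/100)
√(n(V, 132) + 25485) = √((108 + (1/100)*132) + 25485) = √((108 + 33/25) + 25485) = √(2733/25 + 25485) = √(639858/25) = √639858/5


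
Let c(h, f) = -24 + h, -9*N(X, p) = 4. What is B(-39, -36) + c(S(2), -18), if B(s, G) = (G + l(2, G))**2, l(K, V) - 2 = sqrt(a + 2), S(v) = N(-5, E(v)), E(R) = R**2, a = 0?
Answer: 10202/9 - 68*sqrt(2) ≈ 1037.4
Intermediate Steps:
N(X, p) = -4/9 (N(X, p) = -1/9*4 = -4/9)
S(v) = -4/9
l(K, V) = 2 + sqrt(2) (l(K, V) = 2 + sqrt(0 + 2) = 2 + sqrt(2))
B(s, G) = (2 + G + sqrt(2))**2 (B(s, G) = (G + (2 + sqrt(2)))**2 = (2 + G + sqrt(2))**2)
B(-39, -36) + c(S(2), -18) = (2 - 36 + sqrt(2))**2 + (-24 - 4/9) = (-34 + sqrt(2))**2 - 220/9 = -220/9 + (-34 + sqrt(2))**2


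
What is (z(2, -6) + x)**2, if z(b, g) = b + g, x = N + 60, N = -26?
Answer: 900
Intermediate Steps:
x = 34 (x = -26 + 60 = 34)
(z(2, -6) + x)**2 = ((2 - 6) + 34)**2 = (-4 + 34)**2 = 30**2 = 900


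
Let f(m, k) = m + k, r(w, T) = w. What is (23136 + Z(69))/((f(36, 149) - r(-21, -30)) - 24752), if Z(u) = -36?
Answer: -3850/4091 ≈ -0.94109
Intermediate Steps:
f(m, k) = k + m
(23136 + Z(69))/((f(36, 149) - r(-21, -30)) - 24752) = (23136 - 36)/(((149 + 36) - 1*(-21)) - 24752) = 23100/((185 + 21) - 24752) = 23100/(206 - 24752) = 23100/(-24546) = 23100*(-1/24546) = -3850/4091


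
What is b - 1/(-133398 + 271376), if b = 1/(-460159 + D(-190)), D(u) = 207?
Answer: -15735/1670085712 ≈ -9.4217e-6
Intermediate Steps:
b = -1/459952 (b = 1/(-460159 + 207) = 1/(-459952) = -1/459952 ≈ -2.1741e-6)
b - 1/(-133398 + 271376) = -1/459952 - 1/(-133398 + 271376) = -1/459952 - 1/137978 = -15735/1670085712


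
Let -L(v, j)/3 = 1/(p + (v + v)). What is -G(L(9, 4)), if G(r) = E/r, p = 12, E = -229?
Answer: -2290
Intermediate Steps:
L(v, j) = -3/(12 + 2*v) (L(v, j) = -3/(12 + (v + v)) = -3/(12 + 2*v))
G(r) = -229/r
-G(L(9, 4)) = -(-229)/((-3/(12 + 2*9))) = -(-229)/((-3/(12 + 18))) = -(-229)/((-3/30)) = -(-229)/((-3*1/30)) = -(-229)/(-⅒) = -(-229)*(-10) = -1*2290 = -2290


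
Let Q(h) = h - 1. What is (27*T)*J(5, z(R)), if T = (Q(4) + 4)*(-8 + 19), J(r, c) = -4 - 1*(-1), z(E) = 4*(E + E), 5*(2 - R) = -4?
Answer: -6237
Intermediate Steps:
R = 14/5 (R = 2 - ⅕*(-4) = 2 + ⅘ = 14/5 ≈ 2.8000)
z(E) = 8*E (z(E) = 4*(2*E) = 8*E)
Q(h) = -1 + h
J(r, c) = -3 (J(r, c) = -4 + 1 = -3)
T = 77 (T = ((-1 + 4) + 4)*(-8 + 19) = (3 + 4)*11 = 7*11 = 77)
(27*T)*J(5, z(R)) = (27*77)*(-3) = 2079*(-3) = -6237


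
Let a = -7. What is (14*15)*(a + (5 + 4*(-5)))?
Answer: -4620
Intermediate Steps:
(14*15)*(a + (5 + 4*(-5))) = (14*15)*(-7 + (5 + 4*(-5))) = 210*(-7 + (5 - 20)) = 210*(-7 - 15) = 210*(-22) = -4620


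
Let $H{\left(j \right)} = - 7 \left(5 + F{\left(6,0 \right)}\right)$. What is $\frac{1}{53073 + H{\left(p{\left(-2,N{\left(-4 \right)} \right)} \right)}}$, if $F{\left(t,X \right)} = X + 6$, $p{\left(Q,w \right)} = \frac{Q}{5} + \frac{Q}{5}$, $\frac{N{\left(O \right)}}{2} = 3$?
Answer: $\frac{1}{52996} \approx 1.8869 \cdot 10^{-5}$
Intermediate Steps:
$N{\left(O \right)} = 6$ ($N{\left(O \right)} = 2 \cdot 3 = 6$)
$p{\left(Q,w \right)} = \frac{2 Q}{5}$ ($p{\left(Q,w \right)} = Q \frac{1}{5} + Q \frac{1}{5} = \frac{Q}{5} + \frac{Q}{5} = \frac{2 Q}{5}$)
$F{\left(t,X \right)} = 6 + X$
$H{\left(j \right)} = -77$ ($H{\left(j \right)} = - 7 \left(5 + \left(6 + 0\right)\right) = - 7 \left(5 + 6\right) = \left(-7\right) 11 = -77$)
$\frac{1}{53073 + H{\left(p{\left(-2,N{\left(-4 \right)} \right)} \right)}} = \frac{1}{53073 - 77} = \frac{1}{52996}$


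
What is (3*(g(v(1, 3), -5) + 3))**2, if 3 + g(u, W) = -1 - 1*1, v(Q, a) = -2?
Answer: 36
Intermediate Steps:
g(u, W) = -5 (g(u, W) = -3 + (-1 - 1*1) = -3 + (-1 - 1) = -3 - 2 = -5)
(3*(g(v(1, 3), -5) + 3))**2 = (3*(-5 + 3))**2 = (3*(-2))**2 = (-6)**2 = 36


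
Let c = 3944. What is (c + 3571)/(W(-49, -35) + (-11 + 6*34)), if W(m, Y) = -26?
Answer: 45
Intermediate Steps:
(c + 3571)/(W(-49, -35) + (-11 + 6*34)) = (3944 + 3571)/(-26 + (-11 + 6*34)) = 7515/(-26 + (-11 + 204)) = 7515/(-26 + 193) = 7515/167 = 7515*(1/167) = 45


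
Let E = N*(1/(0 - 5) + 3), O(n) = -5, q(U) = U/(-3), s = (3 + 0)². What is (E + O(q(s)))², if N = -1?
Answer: 1521/25 ≈ 60.840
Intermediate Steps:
s = 9 (s = 3² = 9)
q(U) = -U/3 (q(U) = U*(-⅓) = -U/3)
E = -14/5 (E = -(1/(0 - 5) + 3) = -(1/(-5) + 3) = -(-⅕ + 3) = -1*14/5 = -14/5 ≈ -2.8000)
(E + O(q(s)))² = (-14/5 - 5)² = (-39/5)² = 1521/25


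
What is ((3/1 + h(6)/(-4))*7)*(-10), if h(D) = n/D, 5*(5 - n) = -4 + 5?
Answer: -196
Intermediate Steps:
n = 24/5 (n = 5 - (-4 + 5)/5 = 5 - 1/5*1 = 5 - 1/5 = 24/5 ≈ 4.8000)
h(D) = 24/(5*D)
((3/1 + h(6)/(-4))*7)*(-10) = ((3/1 + ((24/5)/6)/(-4))*7)*(-10) = ((3*1 + ((24/5)*(1/6))*(-1/4))*7)*(-10) = ((3 + (4/5)*(-1/4))*7)*(-10) = ((3 - 1/5)*7)*(-10) = ((14/5)*7)*(-10) = (98/5)*(-10) = -196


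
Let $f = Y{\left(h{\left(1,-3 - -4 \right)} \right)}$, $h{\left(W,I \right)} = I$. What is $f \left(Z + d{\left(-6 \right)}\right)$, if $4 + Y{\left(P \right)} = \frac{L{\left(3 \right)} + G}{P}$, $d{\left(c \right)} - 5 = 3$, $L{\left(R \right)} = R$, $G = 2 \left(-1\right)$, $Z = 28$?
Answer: $-108$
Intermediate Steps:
$G = -2$
$d{\left(c \right)} = 8$ ($d{\left(c \right)} = 5 + 3 = 8$)
$Y{\left(P \right)} = -4 + \frac{1}{P}$ ($Y{\left(P \right)} = -4 + \frac{3 - 2}{P} = -4 + 1 \frac{1}{P} = -4 + \frac{1}{P}$)
$f = -3$ ($f = -4 + \frac{1}{-3 - -4} = -4 + \frac{1}{-3 + 4} = -4 + 1^{-1} = -4 + 1 = -3$)
$f \left(Z + d{\left(-6 \right)}\right) = - 3 \left(28 + 8\right) = \left(-3\right) 36 = -108$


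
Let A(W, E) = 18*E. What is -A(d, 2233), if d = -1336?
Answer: -40194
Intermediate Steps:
-A(d, 2233) = -18*2233 = -1*40194 = -40194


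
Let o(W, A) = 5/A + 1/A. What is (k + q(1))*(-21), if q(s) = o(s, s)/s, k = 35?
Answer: -861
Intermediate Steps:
o(W, A) = 6/A (o(W, A) = 5/A + 1/A = 6/A)
q(s) = 6/s**2 (q(s) = (6/s)/s = 6/s**2)
(k + q(1))*(-21) = (35 + 6/1**2)*(-21) = (35 + 6*1)*(-21) = (35 + 6)*(-21) = 41*(-21) = -861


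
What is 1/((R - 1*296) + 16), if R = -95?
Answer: -1/375 ≈ -0.0026667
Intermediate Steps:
1/((R - 1*296) + 16) = 1/((-95 - 1*296) + 16) = 1/((-95 - 296) + 16) = 1/(-391 + 16) = 1/(-375) = -1/375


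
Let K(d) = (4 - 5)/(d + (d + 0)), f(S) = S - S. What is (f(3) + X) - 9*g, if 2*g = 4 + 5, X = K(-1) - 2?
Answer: -42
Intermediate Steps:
f(S) = 0
K(d) = -1/(2*d) (K(d) = -1/(d + d) = -1/(2*d))
X = -3/2 (X = -½/(-1) - 2 = -½*(-1) - 2 = ½ - 2 = -3/2 ≈ -1.5000)
g = 9/2 (g = (4 + 5)/2 = (½)*9 = 9/2 ≈ 4.5000)
(f(3) + X) - 9*g = (0 - 3/2) - 9*9/2 = -3/2 - 81/2 = -42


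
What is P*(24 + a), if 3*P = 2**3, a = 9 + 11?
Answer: 352/3 ≈ 117.33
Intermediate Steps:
a = 20
P = 8/3 (P = (1/3)*2**3 = (1/3)*8 = 8/3 ≈ 2.6667)
P*(24 + a) = 8*(24 + 20)/3 = (8/3)*44 = 352/3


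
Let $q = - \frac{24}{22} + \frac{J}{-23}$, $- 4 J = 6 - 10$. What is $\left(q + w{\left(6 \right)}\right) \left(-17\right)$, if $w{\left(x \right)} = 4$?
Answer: $- \frac{12325}{253} \approx -48.715$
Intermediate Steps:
$J = 1$ ($J = - \frac{6 - 10}{4} = \left(- \frac{1}{4}\right) \left(-4\right) = 1$)
$q = - \frac{287}{253}$ ($q = - \frac{24}{22} + 1 \frac{1}{-23} = \left(-24\right) \frac{1}{22} + 1 \left(- \frac{1}{23}\right) = - \frac{12}{11} - \frac{1}{23} = - \frac{287}{253} \approx -1.1344$)
$\left(q + w{\left(6 \right)}\right) \left(-17\right) = \left(- \frac{287}{253} + 4\right) \left(-17\right) = \frac{725}{253} \left(-17\right) = - \frac{12325}{253}$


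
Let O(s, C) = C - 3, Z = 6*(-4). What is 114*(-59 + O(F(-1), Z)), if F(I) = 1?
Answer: -9804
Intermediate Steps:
Z = -24
O(s, C) = -3 + C
114*(-59 + O(F(-1), Z)) = 114*(-59 + (-3 - 24)) = 114*(-59 - 27) = 114*(-86) = -9804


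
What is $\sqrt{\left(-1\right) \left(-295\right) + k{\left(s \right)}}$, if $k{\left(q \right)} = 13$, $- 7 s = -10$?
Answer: $2 \sqrt{77} \approx 17.55$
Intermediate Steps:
$s = \frac{10}{7}$ ($s = \left(- \frac{1}{7}\right) \left(-10\right) = \frac{10}{7} \approx 1.4286$)
$\sqrt{\left(-1\right) \left(-295\right) + k{\left(s \right)}} = \sqrt{\left(-1\right) \left(-295\right) + 13} = \sqrt{295 + 13} = \sqrt{308} = 2 \sqrt{77}$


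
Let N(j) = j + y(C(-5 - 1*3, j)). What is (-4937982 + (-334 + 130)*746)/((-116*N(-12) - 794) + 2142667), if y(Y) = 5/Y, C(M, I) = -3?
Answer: -15270498/6430375 ≈ -2.3747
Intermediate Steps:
N(j) = -5/3 + j (N(j) = j + 5/(-3) = j + 5*(-⅓) = j - 5/3 = -5/3 + j)
(-4937982 + (-334 + 130)*746)/((-116*N(-12) - 794) + 2142667) = (-4937982 + (-334 + 130)*746)/((-116*(-5/3 - 12) - 794) + 2142667) = (-4937982 - 204*746)/((-116*(-41/3) - 794) + 2142667) = (-4937982 - 152184)/((4756/3 - 794) + 2142667) = -5090166/(2374/3 + 2142667) = -5090166/6430375/3 = -5090166*3/6430375 = -15270498/6430375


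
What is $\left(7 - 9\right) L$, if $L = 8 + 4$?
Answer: $-24$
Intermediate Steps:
$L = 12$
$\left(7 - 9\right) L = \left(7 - 9\right) 12 = \left(-2\right) 12 = -24$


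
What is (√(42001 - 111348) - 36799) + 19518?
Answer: -17281 + I*√69347 ≈ -17281.0 + 263.34*I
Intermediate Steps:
(√(42001 - 111348) - 36799) + 19518 = (√(-69347) - 36799) + 19518 = (I*√69347 - 36799) + 19518 = (-36799 + I*√69347) + 19518 = -17281 + I*√69347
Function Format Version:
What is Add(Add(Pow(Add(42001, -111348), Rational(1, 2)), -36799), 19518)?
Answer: Add(-17281, Mul(I, Pow(69347, Rational(1, 2)))) ≈ Add(-17281., Mul(263.34, I))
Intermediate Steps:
Add(Add(Pow(Add(42001, -111348), Rational(1, 2)), -36799), 19518) = Add(Add(Pow(-69347, Rational(1, 2)), -36799), 19518) = Add(Add(Mul(I, Pow(69347, Rational(1, 2))), -36799), 19518) = Add(Add(-36799, Mul(I, Pow(69347, Rational(1, 2)))), 19518) = Add(-17281, Mul(I, Pow(69347, Rational(1, 2))))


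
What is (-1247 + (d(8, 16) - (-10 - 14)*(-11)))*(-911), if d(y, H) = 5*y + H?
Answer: 1325505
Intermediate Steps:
d(y, H) = H + 5*y
(-1247 + (d(8, 16) - (-10 - 14)*(-11)))*(-911) = (-1247 + ((16 + 5*8) - (-10 - 14)*(-11)))*(-911) = (-1247 + ((16 + 40) - (-24)*(-11)))*(-911) = (-1247 + (56 - 1*264))*(-911) = (-1247 + (56 - 264))*(-911) = (-1247 - 208)*(-911) = -1455*(-911) = 1325505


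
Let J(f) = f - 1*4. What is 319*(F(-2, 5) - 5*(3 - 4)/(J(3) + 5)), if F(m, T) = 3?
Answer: 5423/4 ≈ 1355.8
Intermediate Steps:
J(f) = -4 + f (J(f) = f - 4 = -4 + f)
319*(F(-2, 5) - 5*(3 - 4)/(J(3) + 5)) = 319*(3 - 5*(3 - 4)/((-4 + 3) + 5)) = 319*(3 - (-5)/(-1 + 5)) = 319*(3 - (-5)/4) = 319*(3 - 5*(-1/4)) = 319*(3 + 5/4) = 319*(17/4) = 5423/4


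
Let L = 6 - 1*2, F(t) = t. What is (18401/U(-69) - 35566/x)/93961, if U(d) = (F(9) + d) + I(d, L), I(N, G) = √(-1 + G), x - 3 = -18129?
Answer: -3314043443/1021030683057 - 18401*√3/337977717 ≈ -0.0033401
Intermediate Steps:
L = 4 (L = 6 - 2 = 4)
x = -18126 (x = 3 - 18129 = -18126)
U(d) = 9 + d + √3 (U(d) = (9 + d) + √(-1 + 4) = (9 + d) + √3 = 9 + d + √3)
(18401/U(-69) - 35566/x)/93961 = (18401/(9 - 69 + √3) - 35566/(-18126))/93961 = (18401/(-60 + √3) - 35566*(-1/18126))*(1/93961) = (18401/(-60 + √3) + 17783/9063)*(1/93961) = (17783/9063 + 18401/(-60 + √3))*(1/93961) = 17783/851568543 + 18401/(93961*(-60 + √3))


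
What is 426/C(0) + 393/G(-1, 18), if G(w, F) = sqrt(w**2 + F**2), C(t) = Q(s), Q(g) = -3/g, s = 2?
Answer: -284 + 393*sqrt(13)/65 ≈ -262.20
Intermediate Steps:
C(t) = -3/2
G(w, F) = sqrt(F**2 + w**2)
426/C(0) + 393/G(-1, 18) = 426/(-3/2) + 393/(sqrt(18**2 + (-1)**2)) = 426*(-2/3) + 393/(sqrt(324 + 1)) = -284 + 393/(sqrt(325)) = -284 + 393/((5*sqrt(13))) = -284 + 393*(sqrt(13)/65) = -284 + 393*sqrt(13)/65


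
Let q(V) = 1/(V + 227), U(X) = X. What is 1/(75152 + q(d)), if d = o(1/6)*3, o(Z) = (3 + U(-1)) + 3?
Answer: 242/18186785 ≈ 1.3306e-5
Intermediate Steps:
o(Z) = 5 (o(Z) = (3 - 1) + 3 = 2 + 3 = 5)
d = 15 (d = 5*3 = 15)
q(V) = 1/(227 + V)
1/(75152 + q(d)) = 1/(75152 + 1/(227 + 15)) = 1/(75152 + 1/242) = 1/(18186785/242) = 242/18186785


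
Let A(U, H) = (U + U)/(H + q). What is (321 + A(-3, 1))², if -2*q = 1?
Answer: 95481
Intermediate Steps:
q = -½ (q = -½*1 = -½ ≈ -0.50000)
A(U, H) = 2*U/(-½ + H) (A(U, H) = (U + U)/(H - ½) = (2*U)/(-½ + H) = 2*U/(-½ + H))
(321 + A(-3, 1))² = (321 + 4*(-3)/(-1 + 2*1))² = (321 + 4*(-3)/(-1 + 2))² = (321 + 4*(-3)/1)² = (321 + 4*(-3)*1)² = (321 - 12)² = 309² = 95481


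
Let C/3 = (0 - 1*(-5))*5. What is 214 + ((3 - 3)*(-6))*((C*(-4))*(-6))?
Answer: 214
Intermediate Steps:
C = 75 (C = 3*((0 - 1*(-5))*5) = 3*((0 + 5)*5) = 3*(5*5) = 3*25 = 75)
214 + ((3 - 3)*(-6))*((C*(-4))*(-6)) = 214 + ((3 - 3)*(-6))*((75*(-4))*(-6)) = 214 + (0*(-6))*(-300*(-6)) = 214 + 0*1800 = 214 + 0 = 214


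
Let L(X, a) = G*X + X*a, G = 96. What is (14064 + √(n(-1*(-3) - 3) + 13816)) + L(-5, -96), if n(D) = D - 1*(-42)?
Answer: 14064 + 13*√82 ≈ 14182.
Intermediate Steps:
L(X, a) = 96*X + X*a
n(D) = 42 + D (n(D) = D + 42 = 42 + D)
(14064 + √(n(-1*(-3) - 3) + 13816)) + L(-5, -96) = (14064 + √((42 + (-1*(-3) - 3)) + 13816)) - 5*(96 - 96) = (14064 + √((42 + (3 - 3)) + 13816)) - 5*0 = (14064 + √((42 + 0) + 13816)) + 0 = (14064 + √(42 + 13816)) + 0 = (14064 + √13858) + 0 = (14064 + 13*√82) + 0 = 14064 + 13*√82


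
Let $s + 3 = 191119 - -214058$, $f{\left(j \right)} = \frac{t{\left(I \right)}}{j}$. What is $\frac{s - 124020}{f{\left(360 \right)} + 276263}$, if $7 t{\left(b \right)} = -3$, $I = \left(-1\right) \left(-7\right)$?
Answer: $\frac{236169360}{232060919} \approx 1.0177$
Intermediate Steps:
$I = 7$
$t{\left(b \right)} = - \frac{3}{7}$ ($t{\left(b \right)} = \frac{1}{7} \left(-3\right) = - \frac{3}{7}$)
$f{\left(j \right)} = - \frac{3}{7 j}$
$s = 405174$ ($s = -3 + \left(191119 - -214058\right) = -3 + \left(191119 + 214058\right) = -3 + 405177 = 405174$)
$\frac{s - 124020}{f{\left(360 \right)} + 276263} = \frac{405174 - 124020}{- \frac{3}{7 \cdot 360} + 276263} = \frac{281154}{\left(- \frac{3}{7}\right) \frac{1}{360} + 276263} = \frac{281154}{- \frac{1}{840} + 276263} = \frac{281154}{\frac{232060919}{840}} = 281154 \cdot \frac{840}{232060919} = \frac{236169360}{232060919}$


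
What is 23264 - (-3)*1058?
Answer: 26438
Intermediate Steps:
23264 - (-3)*1058 = 23264 - 1*(-3174) = 23264 + 3174 = 26438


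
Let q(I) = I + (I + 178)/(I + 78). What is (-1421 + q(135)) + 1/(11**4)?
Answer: -4005850592/3118533 ≈ -1284.5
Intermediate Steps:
q(I) = I + (178 + I)/(78 + I)
(-1421 + q(135)) + 1/(11**4) = (-1421 + (178 + 135**2 + 79*135)/(78 + 135)) + 1/(11**4) = (-1421 + (178 + 18225 + 10665)/213) + 1/14641 = (-1421 + (1/213)*29068) + 1/14641 = (-1421 + 29068/213) + 1/14641 = -273605/213 + 1/14641 = -4005850592/3118533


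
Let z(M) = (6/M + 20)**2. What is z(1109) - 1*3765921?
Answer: -4631142466805/1229881 ≈ -3.7655e+6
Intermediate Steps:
z(M) = (20 + 6/M)**2
z(1109) - 1*3765921 = 4*(3 + 10*1109)**2/1109**2 - 1*3765921 = 4*(1/1229881)*(3 + 11090)**2 - 3765921 = 4*(1/1229881)*11093**2 - 3765921 = 4*(1/1229881)*123054649 - 3765921 = 492218596/1229881 - 3765921 = -4631142466805/1229881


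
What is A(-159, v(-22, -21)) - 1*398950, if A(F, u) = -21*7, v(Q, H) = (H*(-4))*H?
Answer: -399097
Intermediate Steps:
v(Q, H) = -4*H² (v(Q, H) = (-4*H)*H = -4*H²)
A(F, u) = -147
A(-159, v(-22, -21)) - 1*398950 = -147 - 1*398950 = -147 - 398950 = -399097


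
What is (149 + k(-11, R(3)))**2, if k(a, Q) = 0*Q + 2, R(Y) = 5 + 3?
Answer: 22801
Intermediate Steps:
R(Y) = 8
k(a, Q) = 2 (k(a, Q) = 0 + 2 = 2)
(149 + k(-11, R(3)))**2 = (149 + 2)**2 = 151**2 = 22801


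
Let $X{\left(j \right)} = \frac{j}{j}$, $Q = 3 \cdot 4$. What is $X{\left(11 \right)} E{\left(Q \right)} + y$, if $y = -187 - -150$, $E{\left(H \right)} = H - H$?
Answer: $-37$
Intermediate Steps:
$Q = 12$
$E{\left(H \right)} = 0$
$X{\left(j \right)} = 1$
$y = -37$ ($y = -187 + 150 = -37$)
$X{\left(11 \right)} E{\left(Q \right)} + y = 1 \cdot 0 - 37 = 0 - 37 = -37$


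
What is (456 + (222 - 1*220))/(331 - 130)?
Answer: 458/201 ≈ 2.2786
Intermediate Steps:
(456 + (222 - 1*220))/(331 - 130) = (456 + (222 - 220))/201 = (456 + 2)*(1/201) = 458*(1/201) = 458/201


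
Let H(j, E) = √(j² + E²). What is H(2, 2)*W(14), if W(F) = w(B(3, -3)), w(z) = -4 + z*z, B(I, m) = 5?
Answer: 42*√2 ≈ 59.397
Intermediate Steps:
w(z) = -4 + z²
W(F) = 21 (W(F) = -4 + 5² = -4 + 25 = 21)
H(j, E) = √(E² + j²)
H(2, 2)*W(14) = √(2² + 2²)*21 = √(4 + 4)*21 = √8*21 = (2*√2)*21 = 42*√2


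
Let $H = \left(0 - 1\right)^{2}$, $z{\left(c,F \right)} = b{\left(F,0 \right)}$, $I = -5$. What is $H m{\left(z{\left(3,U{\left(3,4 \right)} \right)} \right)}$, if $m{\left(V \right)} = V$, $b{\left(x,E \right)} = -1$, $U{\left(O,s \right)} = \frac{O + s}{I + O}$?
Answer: $-1$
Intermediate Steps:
$U{\left(O,s \right)} = \frac{O + s}{-5 + O}$
$z{\left(c,F \right)} = -1$
$H = 1$ ($H = \left(0 - 1\right)^{2} = \left(-1\right)^{2} = 1$)
$H m{\left(z{\left(3,U{\left(3,4 \right)} \right)} \right)} = 1 \left(-1\right) = -1$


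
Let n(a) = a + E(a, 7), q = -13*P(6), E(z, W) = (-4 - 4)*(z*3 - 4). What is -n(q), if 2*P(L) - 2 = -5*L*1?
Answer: 4154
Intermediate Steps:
E(z, W) = 32 - 24*z (E(z, W) = -8*(3*z - 4) = -8*(-4 + 3*z) = 32 - 24*z)
P(L) = 1 - 5*L/2 (P(L) = 1 + (-5*L*1)/2 = 1 + (-5*L)/2 = 1 - 5*L/2)
q = 182 (q = -13*(1 - 5/2*6) = -13*(1 - 15) = -13*(-14) = 182)
n(a) = 32 - 23*a (n(a) = a + (32 - 24*a) = 32 - 23*a)
-n(q) = -(32 - 23*182) = -(32 - 4186) = -1*(-4154) = 4154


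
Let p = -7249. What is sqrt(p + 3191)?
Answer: I*sqrt(4058) ≈ 63.702*I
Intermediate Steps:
sqrt(p + 3191) = sqrt(-7249 + 3191) = sqrt(-4058) = I*sqrt(4058)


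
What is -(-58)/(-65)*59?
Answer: -3422/65 ≈ -52.646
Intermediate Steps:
-(-58)/(-65)*59 = -(-58)*(-1)/65*59 = -2*29/65*59 = -58/65*59 = -3422/65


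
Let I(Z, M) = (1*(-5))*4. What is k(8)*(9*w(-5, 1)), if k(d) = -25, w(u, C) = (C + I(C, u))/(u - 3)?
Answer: -4275/8 ≈ -534.38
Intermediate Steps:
I(Z, M) = -20 (I(Z, M) = -5*4 = -20)
w(u, C) = (-20 + C)/(-3 + u) (w(u, C) = (C - 20)/(u - 3) = (-20 + C)/(-3 + u))
k(8)*(9*w(-5, 1)) = -225*(-20 + 1)/(-3 - 5) = -225*-19/(-8) = -225*(-⅛*(-19)) = -225*19/8 = -25*171/8 = -4275/8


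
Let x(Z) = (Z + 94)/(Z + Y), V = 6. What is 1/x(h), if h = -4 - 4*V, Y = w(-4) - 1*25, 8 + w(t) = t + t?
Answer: -23/22 ≈ -1.0455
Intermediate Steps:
w(t) = -8 + 2*t (w(t) = -8 + (t + t) = -8 + 2*t)
Y = -41 (Y = (-8 + 2*(-4)) - 1*25 = (-8 - 8) - 25 = -16 - 25 = -41)
h = -28 (h = -4 - 4*6 = -4 - 24 = -28)
x(Z) = (94 + Z)/(-41 + Z) (x(Z) = (Z + 94)/(Z - 41) = (94 + Z)/(-41 + Z))
1/x(h) = 1/((94 - 28)/(-41 - 28)) = 1/(66/(-69)) = 1/(-1/69*66) = 1/(-22/23) = -23/22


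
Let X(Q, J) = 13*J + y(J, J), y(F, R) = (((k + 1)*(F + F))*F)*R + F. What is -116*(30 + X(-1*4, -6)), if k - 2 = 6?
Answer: 457272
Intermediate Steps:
k = 8 (k = 2 + 6 = 8)
y(F, R) = F + 18*R*F² (y(F, R) = (((8 + 1)*(F + F))*F)*R + F = ((9*(2*F))*F)*R + F = ((18*F)*F)*R + F = (18*F²)*R + F = 18*R*F² + F = F + 18*R*F²)
X(Q, J) = 13*J + J*(1 + 18*J²) (X(Q, J) = 13*J + J*(1 + 18*J*J) = 13*J + J*(1 + 18*J²))
-116*(30 + X(-1*4, -6)) = -116*(30 + (14*(-6) + 18*(-6)³)) = -116*(30 + (-84 + 18*(-216))) = -116*(30 + (-84 - 3888)) = -116*(30 - 3972) = -116*(-3942) = 457272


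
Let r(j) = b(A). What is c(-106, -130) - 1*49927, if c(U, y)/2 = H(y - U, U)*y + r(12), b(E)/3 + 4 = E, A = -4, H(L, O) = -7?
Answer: -48155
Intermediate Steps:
b(E) = -12 + 3*E
r(j) = -24 (r(j) = -12 + 3*(-4) = -12 - 12 = -24)
c(U, y) = -48 - 14*y (c(U, y) = 2*(-7*y - 24) = 2*(-24 - 7*y) = -48 - 14*y)
c(-106, -130) - 1*49927 = (-48 - 14*(-130)) - 1*49927 = (-48 + 1820) - 49927 = 1772 - 49927 = -48155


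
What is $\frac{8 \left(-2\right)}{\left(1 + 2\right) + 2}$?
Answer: $- \frac{16}{5} \approx -3.2$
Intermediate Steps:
$\frac{8 \left(-2\right)}{\left(1 + 2\right) + 2} = - \frac{16}{3 + 2} = - \frac{16}{5}$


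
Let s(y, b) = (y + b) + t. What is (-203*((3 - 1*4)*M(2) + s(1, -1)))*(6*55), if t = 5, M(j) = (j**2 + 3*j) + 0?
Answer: 334950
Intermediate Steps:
M(j) = j**2 + 3*j
s(y, b) = 5 + b + y (s(y, b) = (y + b) + 5 = (b + y) + 5 = 5 + b + y)
(-203*((3 - 1*4)*M(2) + s(1, -1)))*(6*55) = (-203*((3 - 1*4)*(2*(3 + 2)) + (5 - 1 + 1)))*(6*55) = -203*((3 - 4)*(2*5) + 5)*330 = -203*(-1*10 + 5)*330 = -203*(-10 + 5)*330 = -203*(-5)*330 = 1015*330 = 334950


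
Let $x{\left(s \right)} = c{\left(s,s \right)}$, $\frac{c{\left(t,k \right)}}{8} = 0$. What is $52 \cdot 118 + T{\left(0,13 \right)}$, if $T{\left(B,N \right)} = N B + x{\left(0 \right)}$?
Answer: $6136$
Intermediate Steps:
$c{\left(t,k \right)} = 0$ ($c{\left(t,k \right)} = 8 \cdot 0 = 0$)
$x{\left(s \right)} = 0$
$T{\left(B,N \right)} = B N$ ($T{\left(B,N \right)} = N B + 0 = B N + 0 = B N$)
$52 \cdot 118 + T{\left(0,13 \right)} = 52 \cdot 118 + 0 \cdot 13 = 6136 + 0 = 6136$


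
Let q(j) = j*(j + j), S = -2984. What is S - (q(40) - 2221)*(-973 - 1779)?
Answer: 2691224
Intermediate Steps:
q(j) = 2*j² (q(j) = j*(2*j) = 2*j²)
S - (q(40) - 2221)*(-973 - 1779) = -2984 - (2*40² - 2221)*(-973 - 1779) = -2984 - (2*1600 - 2221)*(-2752) = -2984 - (3200 - 2221)*(-2752) = -2984 - 979*(-2752) = -2984 - 1*(-2694208) = -2984 + 2694208 = 2691224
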